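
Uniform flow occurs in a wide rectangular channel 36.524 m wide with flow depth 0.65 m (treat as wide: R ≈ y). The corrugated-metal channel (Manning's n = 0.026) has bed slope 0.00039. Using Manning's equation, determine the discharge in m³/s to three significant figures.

13.5 m³/s

A = b·y = 36.524 × 0.65 = 23.74 m²
Wide channel: R ≈ y = 0.65 m
Q = (1/n)·A·R^(2/3)·S^(1/2) = (1/0.026) × 23.74 × 0.6500^(2/3) × 0.00039^(1/2) = 13.53 m³/s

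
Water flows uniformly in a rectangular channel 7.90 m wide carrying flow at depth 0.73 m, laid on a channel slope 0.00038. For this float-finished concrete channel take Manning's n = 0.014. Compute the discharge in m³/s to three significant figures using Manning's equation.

5.81 m³/s

A = b·y = 7.90 × 0.73 = 5.767 m²
P = b + 2y = 7.90 + 2×0.73 = 9.360 m
R = A/P = 5.767/9.360 = 0.6161 m
Q = (1/n)·A·R^(2/3)·S^(1/2) = (1/0.014) × 5.767 × 0.6161^(2/3) × 0.00038^(1/2) = 5.814 m³/s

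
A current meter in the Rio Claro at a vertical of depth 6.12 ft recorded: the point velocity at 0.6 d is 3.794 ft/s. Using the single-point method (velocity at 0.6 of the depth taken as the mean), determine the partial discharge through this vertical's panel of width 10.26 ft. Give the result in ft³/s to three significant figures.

v̄ = v₀.₆ = 3.794 ft/s
q = v̄ × d × w = 3.794 × 6.12 × 10.26 = 238.2 ft³/s

238 ft³/s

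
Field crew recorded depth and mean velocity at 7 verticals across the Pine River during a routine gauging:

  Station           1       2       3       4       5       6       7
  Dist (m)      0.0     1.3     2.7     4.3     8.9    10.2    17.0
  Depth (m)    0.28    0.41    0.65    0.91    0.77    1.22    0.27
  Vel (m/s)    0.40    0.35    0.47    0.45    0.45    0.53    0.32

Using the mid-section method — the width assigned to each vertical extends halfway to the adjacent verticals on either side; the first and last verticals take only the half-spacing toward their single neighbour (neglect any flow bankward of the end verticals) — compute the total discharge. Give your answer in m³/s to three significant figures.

5.93 m³/s

w_1 = (1.3 − 0.0)/2 = 0.65 m; q_1 = 0.40 × 0.28 × 0.65 = 0.07280 m³/s
w_2 = (2.7 − 0.0)/2 = 1.35 m; q_2 = 0.35 × 0.41 × 1.35 = 0.1937 m³/s
w_3 = (4.3 − 1.3)/2 = 1.5 m; q_3 = 0.47 × 0.65 × 1.5 = 0.4583 m³/s
w_4 = (8.9 − 2.7)/2 = 3.1 m; q_4 = 0.45 × 0.91 × 3.1 = 1.269 m³/s
w_5 = (10.2 − 4.3)/2 = 2.95 m; q_5 = 0.45 × 0.77 × 2.95 = 1.022 m³/s
w_6 = (17.0 − 8.9)/2 = 4.05 m; q_6 = 0.53 × 1.22 × 4.05 = 2.619 m³/s
w_7 = (17.0 − 10.2)/2 = 3.4 m; q_7 = 0.32 × 0.27 × 3.4 = 0.2938 m³/s
Q = Σ qᵢ = 5.929 m³/s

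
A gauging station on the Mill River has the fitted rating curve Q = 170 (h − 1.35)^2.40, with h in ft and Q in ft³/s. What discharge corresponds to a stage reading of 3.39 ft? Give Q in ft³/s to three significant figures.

941 ft³/s

Q = 170 × (3.39 − 1.35)^2.40 = 170 × 2.04^2.40 = 940.9 ft³/s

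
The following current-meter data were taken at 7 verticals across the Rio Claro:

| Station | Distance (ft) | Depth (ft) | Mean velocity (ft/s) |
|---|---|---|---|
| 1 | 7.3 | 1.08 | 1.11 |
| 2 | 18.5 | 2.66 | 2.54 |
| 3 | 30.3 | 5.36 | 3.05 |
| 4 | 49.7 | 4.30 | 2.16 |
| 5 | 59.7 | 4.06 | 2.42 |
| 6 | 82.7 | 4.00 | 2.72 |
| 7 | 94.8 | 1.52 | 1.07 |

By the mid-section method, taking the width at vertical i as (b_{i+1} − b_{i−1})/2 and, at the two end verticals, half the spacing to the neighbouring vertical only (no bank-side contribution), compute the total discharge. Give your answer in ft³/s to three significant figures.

839 ft³/s

w_1 = (18.5 − 7.3)/2 = 5.6 ft; q_1 = 1.11 × 1.08 × 5.6 = 6.713 ft³/s
w_2 = (30.3 − 7.3)/2 = 11.5 ft; q_2 = 2.54 × 2.66 × 11.5 = 77.70 ft³/s
w_3 = (49.7 − 18.5)/2 = 15.6 ft; q_3 = 3.05 × 5.36 × 15.6 = 255.0 ft³/s
w_4 = (59.7 − 30.3)/2 = 14.7 ft; q_4 = 2.16 × 4.30 × 14.7 = 136.5 ft³/s
w_5 = (82.7 − 49.7)/2 = 16.5 ft; q_5 = 2.42 × 4.06 × 16.5 = 162.1 ft³/s
w_6 = (94.8 − 59.7)/2 = 17.55 ft; q_6 = 2.72 × 4.00 × 17.55 = 190.9 ft³/s
w_7 = (94.8 − 82.7)/2 = 6.05 ft; q_7 = 1.07 × 1.52 × 6.05 = 9.840 ft³/s
Q = Σ qᵢ = 838.9 ft³/s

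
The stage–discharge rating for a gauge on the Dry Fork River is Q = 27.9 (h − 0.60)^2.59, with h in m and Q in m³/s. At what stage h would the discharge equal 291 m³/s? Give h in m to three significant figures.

h − h₀ = (Q/C)^(1/b) = (291/27.9)^(1/2.59) = 2.473 m
h = 0.60 + 2.473 = 3.073 m

3.07 m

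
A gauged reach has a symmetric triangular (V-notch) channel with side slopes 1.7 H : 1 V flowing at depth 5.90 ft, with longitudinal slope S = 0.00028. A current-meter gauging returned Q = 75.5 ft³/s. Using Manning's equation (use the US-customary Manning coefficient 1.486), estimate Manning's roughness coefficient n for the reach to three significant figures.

A = z·y² = 1.7×5.90² = 59.18 ft²
P = 2y√(1+z²) = 2×5.90×√(1+1.7²) = 23.27 ft
R = A/P = 59.18/23.27 = 2.543 ft
n = (1.486/Q)·A·R^(2/3)·S^(1/2) = (1.486/75.5) × 59.18 × 1.863 × 0.01673 = 0.03631

0.0363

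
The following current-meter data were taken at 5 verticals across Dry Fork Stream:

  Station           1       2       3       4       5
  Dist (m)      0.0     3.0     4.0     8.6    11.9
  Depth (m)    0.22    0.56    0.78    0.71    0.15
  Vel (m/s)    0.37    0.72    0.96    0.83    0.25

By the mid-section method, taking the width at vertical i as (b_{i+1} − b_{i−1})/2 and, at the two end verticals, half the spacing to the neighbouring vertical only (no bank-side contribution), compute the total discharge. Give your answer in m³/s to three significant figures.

w_1 = (3.0 − 0.0)/2 = 1.5 m; q_1 = 0.37 × 0.22 × 1.5 = 0.1221 m³/s
w_2 = (4.0 − 0.0)/2 = 2 m; q_2 = 0.72 × 0.56 × 2 = 0.8064 m³/s
w_3 = (8.6 − 3.0)/2 = 2.8 m; q_3 = 0.96 × 0.78 × 2.8 = 2.097 m³/s
w_4 = (11.9 − 4.0)/2 = 3.95 m; q_4 = 0.83 × 0.71 × 3.95 = 2.328 m³/s
w_5 = (11.9 − 8.6)/2 = 1.65 m; q_5 = 0.25 × 0.15 × 1.65 = 0.06188 m³/s
Q = Σ qᵢ = 5.415 m³/s

5.41 m³/s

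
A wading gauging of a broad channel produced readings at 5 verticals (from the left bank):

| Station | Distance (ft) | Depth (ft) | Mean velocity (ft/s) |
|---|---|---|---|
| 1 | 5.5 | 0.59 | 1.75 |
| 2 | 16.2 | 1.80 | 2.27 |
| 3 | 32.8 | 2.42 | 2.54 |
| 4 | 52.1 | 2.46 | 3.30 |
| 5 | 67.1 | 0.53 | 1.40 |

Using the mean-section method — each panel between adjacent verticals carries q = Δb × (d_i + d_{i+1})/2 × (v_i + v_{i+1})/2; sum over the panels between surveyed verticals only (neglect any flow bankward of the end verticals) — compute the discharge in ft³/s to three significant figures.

Panel 1-2: Δb = 10.7 ft, d̄ = (0.59+1.80)/2 = 1.195, v̄ = (1.75+2.27)/2 = 2.01 → q = 10.7×1.195×2.01 = 25.70 ft³/s
Panel 2-3: Δb = 16.6 ft, d̄ = (1.80+2.42)/2 = 2.11, v̄ = (2.27+2.54)/2 = 2.405 → q = 16.6×2.11×2.405 = 84.24 ft³/s
Panel 3-4: Δb = 19.3 ft, d̄ = (2.42+2.46)/2 = 2.44, v̄ = (2.54+3.30)/2 = 2.92 → q = 19.3×2.44×2.92 = 137.5 ft³/s
Panel 4-5: Δb = 15 ft, d̄ = (2.46+0.53)/2 = 1.495, v̄ = (3.30+1.40)/2 = 2.35 → q = 15×1.495×2.35 = 52.70 ft³/s
Q = Σ q = 300.1 ft³/s

300 ft³/s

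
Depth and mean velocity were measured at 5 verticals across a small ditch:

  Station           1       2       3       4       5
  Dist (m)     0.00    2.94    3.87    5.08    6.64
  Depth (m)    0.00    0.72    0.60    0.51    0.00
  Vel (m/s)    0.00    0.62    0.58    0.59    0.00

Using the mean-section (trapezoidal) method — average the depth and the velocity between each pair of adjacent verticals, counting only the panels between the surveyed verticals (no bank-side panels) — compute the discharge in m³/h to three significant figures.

Panel 1-2: Δb = 2.94 m, d̄ = (0.00+0.72)/2 = 0.36, v̄ = (0.00+0.62)/2 = 0.31 → q = 2.94×0.36×0.31 = 0.3281 m³/s
Panel 2-3: Δb = 0.93 m, d̄ = (0.72+0.60)/2 = 0.66, v̄ = (0.62+0.58)/2 = 0.6 → q = 0.93×0.66×0.6 = 0.3683 m³/s
Panel 3-4: Δb = 1.21 m, d̄ = (0.60+0.51)/2 = 0.555, v̄ = (0.58+0.59)/2 = 0.585 → q = 1.21×0.555×0.585 = 0.3929 m³/s
Panel 4-5: Δb = 1.56 m, d̄ = (0.51+0.00)/2 = 0.255, v̄ = (0.59+0.00)/2 = 0.295 → q = 1.56×0.255×0.295 = 0.1174 m³/s
Q = Σ q = 1.207 m³/s
= 1.207 × 3600 = 4344 m³/h

4340 m³/h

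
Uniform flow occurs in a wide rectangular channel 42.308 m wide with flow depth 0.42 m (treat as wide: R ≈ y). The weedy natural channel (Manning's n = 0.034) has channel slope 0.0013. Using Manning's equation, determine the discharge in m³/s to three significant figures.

10.6 m³/s

A = b·y = 42.308 × 0.42 = 17.77 m²
Wide channel: R ≈ y = 0.42 m
Q = (1/n)·A·R^(2/3)·S^(1/2) = (1/0.034) × 17.77 × 0.4200^(2/3) × 0.0013^(1/2) = 10.57 m³/s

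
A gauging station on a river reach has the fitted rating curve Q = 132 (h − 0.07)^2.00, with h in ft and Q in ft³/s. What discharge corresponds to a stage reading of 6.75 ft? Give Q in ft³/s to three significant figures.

5890 ft³/s

Q = 132 × (6.75 − 0.07)^2.00 = 132 × 6.68^2.00 = 5890 ft³/s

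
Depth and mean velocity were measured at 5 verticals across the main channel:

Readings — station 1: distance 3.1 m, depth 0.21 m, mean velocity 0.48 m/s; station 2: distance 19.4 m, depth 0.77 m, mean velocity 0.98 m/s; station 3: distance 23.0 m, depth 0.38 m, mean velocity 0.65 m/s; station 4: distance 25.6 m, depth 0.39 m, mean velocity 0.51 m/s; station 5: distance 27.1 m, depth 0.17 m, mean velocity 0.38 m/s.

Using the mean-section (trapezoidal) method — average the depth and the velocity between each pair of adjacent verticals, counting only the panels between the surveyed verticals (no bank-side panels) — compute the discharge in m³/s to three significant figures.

8.29 m³/s

Panel 1-2: Δb = 16.3 m, d̄ = (0.21+0.77)/2 = 0.49, v̄ = (0.48+0.98)/2 = 0.73 → q = 16.3×0.49×0.73 = 5.831 m³/s
Panel 2-3: Δb = 3.6 m, d̄ = (0.77+0.38)/2 = 0.575, v̄ = (0.98+0.65)/2 = 0.815 → q = 3.6×0.575×0.815 = 1.687 m³/s
Panel 3-4: Δb = 2.6 m, d̄ = (0.38+0.39)/2 = 0.385, v̄ = (0.65+0.51)/2 = 0.58 → q = 2.6×0.385×0.58 = 0.5806 m³/s
Panel 4-5: Δb = 1.5 m, d̄ = (0.39+0.17)/2 = 0.28, v̄ = (0.51+0.38)/2 = 0.445 → q = 1.5×0.28×0.445 = 0.1869 m³/s
Q = Σ q = 8.285 m³/s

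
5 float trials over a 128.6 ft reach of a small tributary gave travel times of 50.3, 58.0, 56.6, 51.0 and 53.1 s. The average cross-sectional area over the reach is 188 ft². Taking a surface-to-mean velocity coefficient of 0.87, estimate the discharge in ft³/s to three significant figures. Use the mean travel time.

t̄ = (50.3 + 58.0 + 56.6 + 51.0 + 53.1) / 5 = 53.8 s
v_surface = L / t̄ = 128.6 / 53.8 = 2.390 ft/s
v_mean = 0.87 × 2.390 = 2.080 ft/s
Q = A × v_mean = 188 × 2.080 = 391.0 ft³/s

391 ft³/s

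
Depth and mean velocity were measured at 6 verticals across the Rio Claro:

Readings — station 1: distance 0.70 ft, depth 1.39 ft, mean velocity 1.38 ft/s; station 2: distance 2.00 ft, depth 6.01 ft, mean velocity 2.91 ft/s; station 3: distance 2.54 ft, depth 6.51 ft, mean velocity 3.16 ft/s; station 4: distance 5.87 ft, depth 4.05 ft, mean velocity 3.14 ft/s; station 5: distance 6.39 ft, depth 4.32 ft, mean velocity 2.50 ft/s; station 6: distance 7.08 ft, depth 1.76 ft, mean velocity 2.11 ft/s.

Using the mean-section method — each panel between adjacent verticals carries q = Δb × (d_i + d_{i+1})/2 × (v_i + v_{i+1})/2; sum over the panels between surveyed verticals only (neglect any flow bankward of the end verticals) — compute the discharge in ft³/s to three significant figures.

Panel 1-2: Δb = 1.3 ft, d̄ = (1.39+6.01)/2 = 3.7, v̄ = (1.38+2.91)/2 = 2.145 → q = 1.3×3.7×2.145 = 10.32 ft³/s
Panel 2-3: Δb = 0.54 ft, d̄ = (6.01+6.51)/2 = 6.26, v̄ = (2.91+3.16)/2 = 3.035 → q = 0.54×6.26×3.035 = 10.26 ft³/s
Panel 3-4: Δb = 3.33 ft, d̄ = (6.51+4.05)/2 = 5.28, v̄ = (3.16+3.14)/2 = 3.15 → q = 3.33×5.28×3.15 = 55.38 ft³/s
Panel 4-5: Δb = 0.52 ft, d̄ = (4.05+4.32)/2 = 4.185, v̄ = (3.14+2.50)/2 = 2.82 → q = 0.52×4.185×2.82 = 6.137 ft³/s
Panel 5-6: Δb = 0.69 ft, d̄ = (4.32+1.76)/2 = 3.04, v̄ = (2.50+2.11)/2 = 2.305 → q = 0.69×3.04×2.305 = 4.835 ft³/s
Q = Σ q = 86.93 ft³/s

86.9 ft³/s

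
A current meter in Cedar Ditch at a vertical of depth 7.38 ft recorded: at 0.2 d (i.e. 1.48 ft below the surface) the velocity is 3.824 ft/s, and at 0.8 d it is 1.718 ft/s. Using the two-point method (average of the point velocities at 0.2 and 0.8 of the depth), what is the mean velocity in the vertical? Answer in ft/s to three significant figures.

v̄ = (3.824 + 1.718) / 2 = 2.771 ft/s

2.77 ft/s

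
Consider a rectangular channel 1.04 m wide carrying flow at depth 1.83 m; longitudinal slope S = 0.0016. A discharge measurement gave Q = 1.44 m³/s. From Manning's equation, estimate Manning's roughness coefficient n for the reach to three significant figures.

0.0289

A = b·y = 1.04 × 1.83 = 1.903 m²
P = b + 2y = 1.04 + 2×1.83 = 4.700 m
R = A/P = 1.903/4.700 = 0.4049 m
n = (1/Q)·A·R^(2/3)·S^(1/2) = (1/1.44) × 1.903 × 0.5473 × 0.04000 = 0.02894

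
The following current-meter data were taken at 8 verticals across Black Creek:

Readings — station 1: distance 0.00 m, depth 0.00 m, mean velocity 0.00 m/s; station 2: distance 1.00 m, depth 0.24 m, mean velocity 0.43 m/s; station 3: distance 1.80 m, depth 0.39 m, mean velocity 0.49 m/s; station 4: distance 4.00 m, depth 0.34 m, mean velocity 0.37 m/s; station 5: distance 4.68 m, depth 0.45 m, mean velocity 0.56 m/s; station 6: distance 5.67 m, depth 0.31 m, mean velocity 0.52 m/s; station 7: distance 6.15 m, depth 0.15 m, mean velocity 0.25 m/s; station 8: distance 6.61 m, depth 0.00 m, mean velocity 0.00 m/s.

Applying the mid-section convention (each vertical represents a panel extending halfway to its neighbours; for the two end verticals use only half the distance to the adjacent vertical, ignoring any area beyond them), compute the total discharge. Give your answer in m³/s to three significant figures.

0.907 m³/s

w_2 = (1.80 − 0.00)/2 = 0.9 m; q_2 = 0.43 × 0.24 × 0.9 = 0.09288 m³/s
w_3 = (4.00 − 1.00)/2 = 1.5 m; q_3 = 0.49 × 0.39 × 1.5 = 0.2867 m³/s
w_4 = (4.68 − 1.80)/2 = 1.44 m; q_4 = 0.37 × 0.34 × 1.44 = 0.1812 m³/s
w_5 = (5.67 − 4.00)/2 = 0.835 m; q_5 = 0.56 × 0.45 × 0.835 = 0.2104 m³/s
w_6 = (6.15 − 4.68)/2 = 0.735 m; q_6 = 0.52 × 0.31 × 0.735 = 0.1185 m³/s
w_7 = (6.61 − 5.67)/2 = 0.47 m; q_7 = 0.25 × 0.15 × 0.47 = 0.01763 m³/s
Stations 1, 8 contribute zero (depth or velocity is 0).
Q = Σ qᵢ = 0.9072 m³/s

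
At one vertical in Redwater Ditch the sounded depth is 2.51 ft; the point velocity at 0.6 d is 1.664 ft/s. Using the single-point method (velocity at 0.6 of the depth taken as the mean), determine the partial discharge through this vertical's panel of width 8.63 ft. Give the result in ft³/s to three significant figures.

v̄ = v₀.₆ = 1.664 ft/s
q = v̄ × d × w = 1.664 × 2.51 × 8.63 = 36.04 ft³/s

36.0 ft³/s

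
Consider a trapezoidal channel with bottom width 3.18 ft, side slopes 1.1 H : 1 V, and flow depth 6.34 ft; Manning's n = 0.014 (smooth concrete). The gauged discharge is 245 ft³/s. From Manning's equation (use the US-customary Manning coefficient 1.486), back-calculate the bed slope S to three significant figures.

0.000308

A = (b + z·y)·y = (3.18 + 1.1×6.34)×6.34 = 64.38 ft²
P = b + 2y√(1+z²) = 3.18 + 2×6.34×√(1+1.1²) = 22.03 ft
R = A/P = 64.38/22.03 = 2.922 ft
S = (Q·n / (1.486·A·R^(2/3)))² = (245×0.014 / (1.486×64.38×2.044))² = 0.0003077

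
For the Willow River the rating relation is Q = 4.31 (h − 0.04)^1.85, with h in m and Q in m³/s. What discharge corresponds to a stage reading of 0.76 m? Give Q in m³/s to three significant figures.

Q = 4.31 × (0.76 − 0.04)^1.85 = 4.31 × 0.72^1.85 = 2.347 m³/s

2.35 m³/s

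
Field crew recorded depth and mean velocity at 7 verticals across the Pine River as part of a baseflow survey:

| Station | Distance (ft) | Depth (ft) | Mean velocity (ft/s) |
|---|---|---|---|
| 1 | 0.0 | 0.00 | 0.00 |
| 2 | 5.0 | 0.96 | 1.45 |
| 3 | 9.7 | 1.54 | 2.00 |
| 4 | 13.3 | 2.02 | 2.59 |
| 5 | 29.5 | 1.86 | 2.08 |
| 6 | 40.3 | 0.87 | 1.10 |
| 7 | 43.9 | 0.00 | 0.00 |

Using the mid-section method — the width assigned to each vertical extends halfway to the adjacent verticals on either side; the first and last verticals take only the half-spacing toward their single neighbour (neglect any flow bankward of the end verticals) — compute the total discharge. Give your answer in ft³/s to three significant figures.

130 ft³/s

w_2 = (9.7 − 0.0)/2 = 4.85 ft; q_2 = 1.45 × 0.96 × 4.85 = 6.751 ft³/s
w_3 = (13.3 − 5.0)/2 = 4.15 ft; q_3 = 2.00 × 1.54 × 4.15 = 12.78 ft³/s
w_4 = (29.5 − 9.7)/2 = 9.9 ft; q_4 = 2.59 × 2.02 × 9.9 = 51.79 ft³/s
w_5 = (40.3 − 13.3)/2 = 13.5 ft; q_5 = 2.08 × 1.86 × 13.5 = 52.23 ft³/s
w_6 = (43.9 − 29.5)/2 = 7.2 ft; q_6 = 1.10 × 0.87 × 7.2 = 6.890 ft³/s
Stations 1, 7 contribute zero (depth or velocity is 0).
Q = Σ qᵢ = 130.4 ft³/s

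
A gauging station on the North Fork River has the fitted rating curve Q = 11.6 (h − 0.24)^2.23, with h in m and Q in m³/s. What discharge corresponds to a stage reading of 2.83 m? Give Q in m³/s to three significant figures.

Q = 11.6 × (2.83 − 0.24)^2.23 = 11.6 × 2.59^2.23 = 96.85 m³/s

96.9 m³/s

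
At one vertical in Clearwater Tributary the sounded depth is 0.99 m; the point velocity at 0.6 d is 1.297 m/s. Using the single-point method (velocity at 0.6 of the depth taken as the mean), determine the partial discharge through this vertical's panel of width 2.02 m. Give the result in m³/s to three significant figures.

v̄ = v₀.₆ = 1.297 m/s
q = v̄ × d × w = 1.297 × 0.99 × 2.02 = 2.594 m³/s

2.59 m³/s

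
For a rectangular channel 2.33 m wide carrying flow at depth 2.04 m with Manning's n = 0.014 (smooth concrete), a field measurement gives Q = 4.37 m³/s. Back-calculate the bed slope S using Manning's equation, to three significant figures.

0.000247

A = b·y = 2.33 × 2.04 = 4.753 m²
P = b + 2y = 2.33 + 2×2.04 = 6.410 m
R = A/P = 4.753/6.410 = 0.7415 m
S = (Q·n / (1·A·R^(2/3)))² = (4.37×0.014 / (1×4.753×0.8193))² = 0.0002468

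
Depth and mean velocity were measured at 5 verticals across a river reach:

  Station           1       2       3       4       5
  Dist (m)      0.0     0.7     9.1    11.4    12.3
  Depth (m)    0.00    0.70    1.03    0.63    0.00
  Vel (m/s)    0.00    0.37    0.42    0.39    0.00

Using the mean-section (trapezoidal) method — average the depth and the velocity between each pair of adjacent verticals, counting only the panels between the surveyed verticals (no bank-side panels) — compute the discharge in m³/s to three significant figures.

3.74 m³/s

Panel 1-2: Δb = 0.7 m, d̄ = (0.00+0.70)/2 = 0.35, v̄ = (0.00+0.37)/2 = 0.185 → q = 0.7×0.35×0.185 = 0.04533 m³/s
Panel 2-3: Δb = 8.4 m, d̄ = (0.70+1.03)/2 = 0.865, v̄ = (0.37+0.42)/2 = 0.395 → q = 8.4×0.865×0.395 = 2.870 m³/s
Panel 3-4: Δb = 2.3 m, d̄ = (1.03+0.63)/2 = 0.83, v̄ = (0.42+0.39)/2 = 0.405 → q = 2.3×0.83×0.405 = 0.7731 m³/s
Panel 4-5: Δb = 0.9 m, d̄ = (0.63+0.00)/2 = 0.315, v̄ = (0.39+0.00)/2 = 0.195 → q = 0.9×0.315×0.195 = 0.05528 m³/s
Q = Σ q = 3.744 m³/s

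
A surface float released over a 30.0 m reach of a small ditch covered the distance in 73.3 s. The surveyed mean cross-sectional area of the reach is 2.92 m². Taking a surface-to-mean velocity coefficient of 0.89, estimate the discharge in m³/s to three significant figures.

v_surface = L / t̄ = 30.0 / 73.3 = 0.4093 m/s
v_mean = 0.89 × 0.4093 = 0.3643 m/s
Q = A × v_mean = 2.92 × 0.3643 = 1.064 m³/s

1.06 m³/s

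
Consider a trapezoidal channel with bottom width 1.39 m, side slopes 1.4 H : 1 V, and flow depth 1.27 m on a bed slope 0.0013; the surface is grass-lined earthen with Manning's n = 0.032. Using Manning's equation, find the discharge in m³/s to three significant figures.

3.57 m³/s

A = (b + z·y)·y = (1.39 + 1.4×1.27)×1.27 = 4.023 m²
P = b + 2y√(1+z²) = 1.39 + 2×1.27×√(1+1.4²) = 5.760 m
R = A/P = 4.023/5.760 = 0.6985 m
Q = (1/n)·A·R^(2/3)·S^(1/2) = (1/0.032) × 4.023 × 0.6985^(2/3) × 0.0013^(1/2) = 3.569 m³/s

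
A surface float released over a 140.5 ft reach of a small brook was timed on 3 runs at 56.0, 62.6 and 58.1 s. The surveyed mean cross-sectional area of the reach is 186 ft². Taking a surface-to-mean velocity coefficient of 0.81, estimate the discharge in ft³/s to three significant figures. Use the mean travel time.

359 ft³/s

t̄ = (56.0 + 62.6 + 58.1) / 3 = 58.9 s
v_surface = L / t̄ = 140.5 / 58.9 = 2.385 ft/s
v_mean = 0.81 × 2.385 = 1.932 ft/s
Q = A × v_mean = 186 × 1.932 = 359.4 ft³/s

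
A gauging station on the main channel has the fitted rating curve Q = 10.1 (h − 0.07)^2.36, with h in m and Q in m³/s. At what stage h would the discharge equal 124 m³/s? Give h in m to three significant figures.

h − h₀ = (Q/C)^(1/b) = (124/10.1)^(1/2.36) = 2.894 m
h = 0.07 + 2.894 = 2.964 m

2.96 m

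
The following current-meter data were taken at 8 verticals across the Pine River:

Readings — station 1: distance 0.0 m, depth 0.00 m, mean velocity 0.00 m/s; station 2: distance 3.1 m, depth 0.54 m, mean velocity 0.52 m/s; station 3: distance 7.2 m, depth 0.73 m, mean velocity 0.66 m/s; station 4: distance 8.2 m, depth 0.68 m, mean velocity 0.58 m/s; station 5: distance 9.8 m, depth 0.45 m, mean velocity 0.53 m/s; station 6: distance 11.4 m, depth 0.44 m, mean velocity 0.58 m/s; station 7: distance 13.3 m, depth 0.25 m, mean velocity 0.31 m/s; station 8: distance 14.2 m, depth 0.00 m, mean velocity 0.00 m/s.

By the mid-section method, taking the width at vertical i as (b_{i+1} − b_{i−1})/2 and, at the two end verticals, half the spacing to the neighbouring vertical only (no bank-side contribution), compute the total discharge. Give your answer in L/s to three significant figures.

3690 L/s

w_2 = (7.2 − 0.0)/2 = 3.6 m; q_2 = 0.52 × 0.54 × 3.6 = 1.011 m³/s
w_3 = (8.2 − 3.1)/2 = 2.55 m; q_3 = 0.66 × 0.73 × 2.55 = 1.229 m³/s
w_4 = (9.8 − 7.2)/2 = 1.3 m; q_4 = 0.58 × 0.68 × 1.3 = 0.5127 m³/s
w_5 = (11.4 − 8.2)/2 = 1.6 m; q_5 = 0.53 × 0.45 × 1.6 = 0.3816 m³/s
w_6 = (13.3 − 9.8)/2 = 1.75 m; q_6 = 0.58 × 0.44 × 1.75 = 0.4466 m³/s
w_7 = (14.2 − 11.4)/2 = 1.4 m; q_7 = 0.31 × 0.25 × 1.4 = 0.1085 m³/s
Stations 1, 8 contribute zero (depth or velocity is 0).
Q = Σ qᵢ = 3.689 m³/s
= 3.689 × 1000 = 3689 L/s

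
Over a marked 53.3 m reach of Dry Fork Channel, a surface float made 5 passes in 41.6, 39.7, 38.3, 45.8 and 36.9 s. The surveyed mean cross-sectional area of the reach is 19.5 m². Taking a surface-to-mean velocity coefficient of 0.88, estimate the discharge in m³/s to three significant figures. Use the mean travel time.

t̄ = (41.6 + 39.7 + 38.3 + 45.8 + 36.9) / 5 = 40.46 s
v_surface = L / t̄ = 53.3 / 40.46 = 1.317 m/s
v_mean = 0.88 × 1.317 = 1.159 m/s
Q = A × v_mean = 19.5 × 1.159 = 22.61 m³/s

22.6 m³/s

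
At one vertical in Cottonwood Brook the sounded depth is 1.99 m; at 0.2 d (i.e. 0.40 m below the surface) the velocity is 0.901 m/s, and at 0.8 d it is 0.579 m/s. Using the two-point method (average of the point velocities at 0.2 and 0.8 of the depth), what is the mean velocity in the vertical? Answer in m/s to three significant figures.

0.740 m/s

v̄ = (0.901 + 0.579) / 2 = 0.7400 m/s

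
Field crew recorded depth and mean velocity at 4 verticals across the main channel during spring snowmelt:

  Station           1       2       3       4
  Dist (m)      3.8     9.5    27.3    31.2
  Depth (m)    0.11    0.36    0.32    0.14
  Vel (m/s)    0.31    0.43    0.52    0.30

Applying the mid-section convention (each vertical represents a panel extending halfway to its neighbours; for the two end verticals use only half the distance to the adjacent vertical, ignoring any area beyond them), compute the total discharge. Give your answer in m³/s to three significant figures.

3.80 m³/s

w_1 = (9.5 − 3.8)/2 = 2.85 m; q_1 = 0.31 × 0.11 × 2.85 = 0.09719 m³/s
w_2 = (27.3 − 3.8)/2 = 11.75 m; q_2 = 0.43 × 0.36 × 11.75 = 1.819 m³/s
w_3 = (31.2 − 9.5)/2 = 10.85 m; q_3 = 0.52 × 0.32 × 10.85 = 1.805 m³/s
w_4 = (31.2 − 27.3)/2 = 1.95 m; q_4 = 0.30 × 0.14 × 1.95 = 0.08190 m³/s
Q = Σ qᵢ = 3.803 m³/s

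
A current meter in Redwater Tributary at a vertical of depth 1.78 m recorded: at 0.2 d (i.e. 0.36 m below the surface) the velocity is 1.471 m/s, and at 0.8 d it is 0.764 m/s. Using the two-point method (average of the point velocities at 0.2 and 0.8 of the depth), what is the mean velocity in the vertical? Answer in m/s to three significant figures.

v̄ = (1.471 + 0.764) / 2 = 1.118 m/s

1.12 m/s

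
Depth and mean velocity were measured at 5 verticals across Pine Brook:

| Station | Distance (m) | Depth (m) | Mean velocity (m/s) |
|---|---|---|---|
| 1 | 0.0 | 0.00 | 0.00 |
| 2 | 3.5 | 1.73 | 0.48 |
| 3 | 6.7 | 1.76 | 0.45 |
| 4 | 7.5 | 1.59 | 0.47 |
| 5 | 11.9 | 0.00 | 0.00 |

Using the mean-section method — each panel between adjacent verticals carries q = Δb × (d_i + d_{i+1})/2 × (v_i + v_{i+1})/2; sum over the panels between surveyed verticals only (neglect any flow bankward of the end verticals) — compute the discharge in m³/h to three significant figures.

Panel 1-2: Δb = 3.5 m, d̄ = (0.00+1.73)/2 = 0.865, v̄ = (0.00+0.48)/2 = 0.24 → q = 3.5×0.865×0.24 = 0.7266 m³/s
Panel 2-3: Δb = 3.2 m, d̄ = (1.73+1.76)/2 = 1.745, v̄ = (0.48+0.45)/2 = 0.465 → q = 3.2×1.745×0.465 = 2.597 m³/s
Panel 3-4: Δb = 0.8 m, d̄ = (1.76+1.59)/2 = 1.675, v̄ = (0.45+0.47)/2 = 0.46 → q = 0.8×1.675×0.46 = 0.6164 m³/s
Panel 4-5: Δb = 4.4 m, d̄ = (1.59+0.00)/2 = 0.795, v̄ = (0.47+0.00)/2 = 0.235 → q = 4.4×0.795×0.235 = 0.8220 m³/s
Q = Σ q = 4.762 m³/s
= 4.762 × 3600 = 17140 m³/h

17100 m³/h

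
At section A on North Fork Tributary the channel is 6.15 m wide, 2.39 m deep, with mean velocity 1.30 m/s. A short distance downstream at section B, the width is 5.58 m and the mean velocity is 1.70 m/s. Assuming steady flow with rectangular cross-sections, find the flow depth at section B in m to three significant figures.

Q = A₁V₁ = (6.15×2.39) × 1.30 = 19.11 m³/s
d₂ = Q/(b₂ V₂) = 19.11/(5.58×1.70) = 2.014 m

2.01 m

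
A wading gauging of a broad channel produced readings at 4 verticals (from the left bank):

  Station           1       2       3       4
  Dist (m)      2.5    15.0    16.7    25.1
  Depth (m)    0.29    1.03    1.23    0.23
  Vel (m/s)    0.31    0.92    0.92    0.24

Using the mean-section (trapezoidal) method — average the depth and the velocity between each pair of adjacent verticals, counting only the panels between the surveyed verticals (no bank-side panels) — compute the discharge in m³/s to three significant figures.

10.4 m³/s

Panel 1-2: Δb = 12.5 m, d̄ = (0.29+1.03)/2 = 0.66, v̄ = (0.31+0.92)/2 = 0.615 → q = 12.5×0.66×0.615 = 5.074 m³/s
Panel 2-3: Δb = 1.7 m, d̄ = (1.03+1.23)/2 = 1.13, v̄ = (0.92+0.92)/2 = 0.92 → q = 1.7×1.13×0.92 = 1.767 m³/s
Panel 3-4: Δb = 8.4 m, d̄ = (1.23+0.23)/2 = 0.73, v̄ = (0.92+0.24)/2 = 0.58 → q = 8.4×0.73×0.58 = 3.557 m³/s
Q = Σ q = 10.40 m³/s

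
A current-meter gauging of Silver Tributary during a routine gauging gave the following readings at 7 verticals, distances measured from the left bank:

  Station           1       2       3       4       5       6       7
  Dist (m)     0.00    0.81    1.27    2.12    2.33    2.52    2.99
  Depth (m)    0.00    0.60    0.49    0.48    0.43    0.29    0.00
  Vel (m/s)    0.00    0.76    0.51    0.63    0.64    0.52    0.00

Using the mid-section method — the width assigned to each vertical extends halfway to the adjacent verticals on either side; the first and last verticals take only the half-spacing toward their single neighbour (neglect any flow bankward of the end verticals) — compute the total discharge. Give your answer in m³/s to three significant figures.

w_2 = (1.27 − 0.00)/2 = 0.635 m; q_2 = 0.76 × 0.60 × 0.635 = 0.2896 m³/s
w_3 = (2.12 − 0.81)/2 = 0.655 m; q_3 = 0.51 × 0.49 × 0.655 = 0.1637 m³/s
w_4 = (2.33 − 1.27)/2 = 0.53 m; q_4 = 0.63 × 0.48 × 0.53 = 0.1603 m³/s
w_5 = (2.52 − 2.12)/2 = 0.2 m; q_5 = 0.64 × 0.43 × 0.2 = 0.05504 m³/s
w_6 = (2.99 − 2.33)/2 = 0.33 m; q_6 = 0.52 × 0.29 × 0.33 = 0.04976 m³/s
Stations 1, 7 contribute zero (depth or velocity is 0).
Q = Σ qᵢ = 0.7183 m³/s

0.718 m³/s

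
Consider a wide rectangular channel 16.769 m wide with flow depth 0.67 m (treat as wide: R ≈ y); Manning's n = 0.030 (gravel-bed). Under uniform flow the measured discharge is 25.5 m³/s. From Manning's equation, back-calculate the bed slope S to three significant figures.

0.00791

A = b·y = 16.769 × 0.67 = 11.24 m²
Wide channel: R ≈ y = 0.67 m
S = (Q·n / (1·A·R^(2/3)))² = (25.5×0.030 / (1×11.24×0.7657))² = 0.007908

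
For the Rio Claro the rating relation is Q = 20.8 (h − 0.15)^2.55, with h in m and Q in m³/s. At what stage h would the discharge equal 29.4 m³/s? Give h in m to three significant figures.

1.30 m

h − h₀ = (Q/C)^(1/b) = (29.4/20.8)^(1/2.55) = 1.145 m
h = 0.15 + 1.145 = 1.295 m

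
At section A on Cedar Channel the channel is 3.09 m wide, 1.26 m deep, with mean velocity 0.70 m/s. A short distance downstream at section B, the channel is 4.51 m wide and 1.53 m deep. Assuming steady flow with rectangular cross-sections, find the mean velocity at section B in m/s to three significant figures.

Q = A₁V₁ = (3.09×1.26) × 0.70 = 2.725 m³/s
A₂ = 4.51 × 1.53 = 6.900 m²
V₂ = Q/A₂ = 2.725/6.900 = 0.3950 m/s

0.395 m/s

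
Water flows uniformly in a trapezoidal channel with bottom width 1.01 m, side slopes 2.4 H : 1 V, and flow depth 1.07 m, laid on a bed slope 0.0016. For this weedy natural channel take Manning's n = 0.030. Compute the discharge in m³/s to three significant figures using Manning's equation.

3.56 m³/s

A = (b + z·y)·y = (1.01 + 2.4×1.07)×1.07 = 3.828 m²
P = b + 2y√(1+z²) = 1.01 + 2×1.07×√(1+2.4²) = 6.574 m
R = A/P = 3.828/6.574 = 0.5824 m
Q = (1/n)·A·R^(2/3)·S^(1/2) = (1/0.030) × 3.828 × 0.5824^(2/3) × 0.0016^(1/2) = 3.560 m³/s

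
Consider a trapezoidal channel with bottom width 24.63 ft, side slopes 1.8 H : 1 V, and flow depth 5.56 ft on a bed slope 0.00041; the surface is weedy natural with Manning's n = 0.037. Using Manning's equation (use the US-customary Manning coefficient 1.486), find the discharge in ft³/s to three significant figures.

A = (b + z·y)·y = (24.63 + 1.8×5.56)×5.56 = 192.6 ft²
P = b + 2y√(1+z²) = 24.63 + 2×5.56×√(1+1.8²) = 47.53 ft
R = A/P = 192.6/47.53 = 4.052 ft
Q = (1.486/n)·A·R^(2/3)·S^(1/2) = (1.486/0.037) × 192.6 × 4.052^(2/3) × 0.00041^(1/2) = 398.1 ft³/s

398 ft³/s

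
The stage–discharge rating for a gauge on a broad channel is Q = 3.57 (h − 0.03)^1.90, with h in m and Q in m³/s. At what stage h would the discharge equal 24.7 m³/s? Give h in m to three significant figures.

h − h₀ = (Q/C)^(1/b) = (24.7/3.57)^(1/1.90) = 2.768 m
h = 0.03 + 2.768 = 2.798 m

2.80 m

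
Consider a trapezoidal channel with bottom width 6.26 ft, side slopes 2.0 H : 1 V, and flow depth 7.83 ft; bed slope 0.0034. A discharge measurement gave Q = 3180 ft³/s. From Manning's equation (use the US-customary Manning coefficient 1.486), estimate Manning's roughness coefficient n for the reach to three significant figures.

A = (b + z·y)·y = (6.26 + 2.0×7.83)×7.83 = 171.6 ft²
P = b + 2y√(1+z²) = 6.26 + 2×7.83×√(1+2.0²) = 41.28 ft
R = A/P = 171.6/41.28 = 4.158 ft
n = (1.486/Q)·A·R^(2/3)·S^(1/2) = (1.486/3180) × 171.6 × 2.586 × 0.05831 = 0.01209

0.0121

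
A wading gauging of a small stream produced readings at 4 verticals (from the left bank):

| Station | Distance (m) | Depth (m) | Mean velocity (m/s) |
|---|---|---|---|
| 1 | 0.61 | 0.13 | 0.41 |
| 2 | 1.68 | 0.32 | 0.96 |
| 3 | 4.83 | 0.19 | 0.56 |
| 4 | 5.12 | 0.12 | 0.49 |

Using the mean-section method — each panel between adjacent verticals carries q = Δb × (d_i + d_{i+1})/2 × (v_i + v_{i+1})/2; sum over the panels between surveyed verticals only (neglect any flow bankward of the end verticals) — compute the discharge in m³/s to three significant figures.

Panel 1-2: Δb = 1.07 m, d̄ = (0.13+0.32)/2 = 0.225, v̄ = (0.41+0.96)/2 = 0.685 → q = 1.07×0.225×0.685 = 0.1649 m³/s
Panel 2-3: Δb = 3.15 m, d̄ = (0.32+0.19)/2 = 0.255, v̄ = (0.96+0.56)/2 = 0.76 → q = 3.15×0.255×0.76 = 0.6105 m³/s
Panel 3-4: Δb = 0.29 m, d̄ = (0.19+0.12)/2 = 0.155, v̄ = (0.56+0.49)/2 = 0.525 → q = 0.29×0.155×0.525 = 0.02360 m³/s
Q = Σ q = 0.7990 m³/s

0.799 m³/s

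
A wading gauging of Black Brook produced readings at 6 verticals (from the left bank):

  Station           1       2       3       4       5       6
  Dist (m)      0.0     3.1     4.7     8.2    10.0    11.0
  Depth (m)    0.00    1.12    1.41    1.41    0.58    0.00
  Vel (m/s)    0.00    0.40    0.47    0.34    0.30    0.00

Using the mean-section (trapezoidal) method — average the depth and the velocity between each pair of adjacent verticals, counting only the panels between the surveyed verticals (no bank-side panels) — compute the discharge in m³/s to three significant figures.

Panel 1-2: Δb = 3.1 m, d̄ = (0.00+1.12)/2 = 0.56, v̄ = (0.00+0.40)/2 = 0.2 → q = 3.1×0.56×0.2 = 0.3472 m³/s
Panel 2-3: Δb = 1.6 m, d̄ = (1.12+1.41)/2 = 1.265, v̄ = (0.40+0.47)/2 = 0.435 → q = 1.6×1.265×0.435 = 0.8804 m³/s
Panel 3-4: Δb = 3.5 m, d̄ = (1.41+1.41)/2 = 1.41, v̄ = (0.47+0.34)/2 = 0.405 → q = 3.5×1.41×0.405 = 1.999 m³/s
Panel 4-5: Δb = 1.8 m, d̄ = (1.41+0.58)/2 = 0.995, v̄ = (0.34+0.30)/2 = 0.32 → q = 1.8×0.995×0.32 = 0.5731 m³/s
Panel 5-6: Δb = 1 m, d̄ = (0.58+0.00)/2 = 0.29, v̄ = (0.30+0.00)/2 = 0.15 → q = 1×0.29×0.15 = 0.04350 m³/s
Q = Σ q = 3.843 m³/s

3.84 m³/s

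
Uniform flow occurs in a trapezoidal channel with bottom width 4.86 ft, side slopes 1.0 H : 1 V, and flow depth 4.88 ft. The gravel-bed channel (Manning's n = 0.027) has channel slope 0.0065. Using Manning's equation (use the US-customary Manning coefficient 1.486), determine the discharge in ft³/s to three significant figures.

393 ft³/s

A = (b + z·y)·y = (4.86 + 1.0×4.88)×4.88 = 47.53 ft²
P = b + 2y√(1+z²) = 4.86 + 2×4.88×√(1+1.0²) = 18.66 ft
R = A/P = 47.53/18.66 = 2.547 ft
Q = (1.486/n)·A·R^(2/3)·S^(1/2) = (1.486/0.027) × 47.53 × 2.547^(2/3) × 0.0065^(1/2) = 393.3 ft³/s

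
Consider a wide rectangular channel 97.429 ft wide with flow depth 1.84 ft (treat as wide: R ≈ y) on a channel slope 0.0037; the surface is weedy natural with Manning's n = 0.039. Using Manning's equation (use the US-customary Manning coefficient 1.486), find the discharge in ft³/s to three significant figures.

624 ft³/s

A = b·y = 97.429 × 1.84 = 179.3 ft²
Wide channel: R ≈ y = 1.84 ft
Q = (1.486/n)·A·R^(2/3)·S^(1/2) = (1.486/0.039) × 179.3 × 1.840^(2/3) × 0.0037^(1/2) = 623.9 ft³/s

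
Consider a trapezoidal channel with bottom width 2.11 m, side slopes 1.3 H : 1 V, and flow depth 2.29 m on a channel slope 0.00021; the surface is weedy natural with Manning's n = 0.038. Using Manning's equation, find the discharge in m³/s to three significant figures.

A = (b + z·y)·y = (2.11 + 1.3×2.29)×2.29 = 11.65 m²
P = b + 2y√(1+z²) = 2.11 + 2×2.29×√(1+1.3²) = 9.622 m
R = A/P = 11.65/9.622 = 1.211 m
Q = (1/n)·A·R^(2/3)·S^(1/2) = (1/0.038) × 11.65 × 1.211^(2/3) × 0.00021^(1/2) = 5.046 m³/s

5.05 m³/s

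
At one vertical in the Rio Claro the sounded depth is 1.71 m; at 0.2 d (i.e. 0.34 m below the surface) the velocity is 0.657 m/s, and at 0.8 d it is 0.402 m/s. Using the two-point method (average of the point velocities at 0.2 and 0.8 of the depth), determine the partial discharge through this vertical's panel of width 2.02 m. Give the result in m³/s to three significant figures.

1.83 m³/s

v̄ = (0.657 + 0.402) / 2 = 0.5295 m/s
q = v̄ × d × w = 0.5295 × 1.71 × 2.02 = 1.829 m³/s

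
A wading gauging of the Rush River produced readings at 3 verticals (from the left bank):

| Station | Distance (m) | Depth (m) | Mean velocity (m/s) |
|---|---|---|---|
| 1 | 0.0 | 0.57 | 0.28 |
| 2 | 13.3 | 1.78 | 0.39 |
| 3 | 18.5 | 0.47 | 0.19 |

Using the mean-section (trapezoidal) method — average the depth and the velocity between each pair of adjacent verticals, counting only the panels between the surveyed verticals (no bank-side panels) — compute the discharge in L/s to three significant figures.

6930 L/s

Panel 1-2: Δb = 13.3 m, d̄ = (0.57+1.78)/2 = 1.175, v̄ = (0.28+0.39)/2 = 0.335 → q = 13.3×1.175×0.335 = 5.235 m³/s
Panel 2-3: Δb = 5.2 m, d̄ = (1.78+0.47)/2 = 1.125, v̄ = (0.39+0.19)/2 = 0.29 → q = 5.2×1.125×0.29 = 1.697 m³/s
Q = Σ q = 6.932 m³/s
= 6.932 × 1000 = 6932 L/s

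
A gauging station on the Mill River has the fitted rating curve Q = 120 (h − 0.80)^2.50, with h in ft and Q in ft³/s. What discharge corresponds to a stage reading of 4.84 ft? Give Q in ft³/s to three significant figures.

3940 ft³/s

Q = 120 × (4.84 − 0.80)^2.50 = 120 × 4.04^2.50 = 3937 ft³/s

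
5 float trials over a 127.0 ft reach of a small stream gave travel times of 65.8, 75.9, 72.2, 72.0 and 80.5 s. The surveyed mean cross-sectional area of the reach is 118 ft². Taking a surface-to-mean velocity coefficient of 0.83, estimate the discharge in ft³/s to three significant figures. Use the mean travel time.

t̄ = (65.8 + 75.9 + 72.2 + 72.0 + 80.5) / 5 = 73.28 s
v_surface = L / t̄ = 127.0 / 73.28 = 1.733 ft/s
v_mean = 0.83 × 1.733 = 1.438 ft/s
Q = A × v_mean = 118 × 1.438 = 169.7 ft³/s

170 ft³/s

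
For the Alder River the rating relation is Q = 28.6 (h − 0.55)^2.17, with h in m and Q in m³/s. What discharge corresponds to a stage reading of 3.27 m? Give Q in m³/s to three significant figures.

Q = 28.6 × (3.27 − 0.55)^2.17 = 28.6 × 2.72^2.17 = 250.8 m³/s

251 m³/s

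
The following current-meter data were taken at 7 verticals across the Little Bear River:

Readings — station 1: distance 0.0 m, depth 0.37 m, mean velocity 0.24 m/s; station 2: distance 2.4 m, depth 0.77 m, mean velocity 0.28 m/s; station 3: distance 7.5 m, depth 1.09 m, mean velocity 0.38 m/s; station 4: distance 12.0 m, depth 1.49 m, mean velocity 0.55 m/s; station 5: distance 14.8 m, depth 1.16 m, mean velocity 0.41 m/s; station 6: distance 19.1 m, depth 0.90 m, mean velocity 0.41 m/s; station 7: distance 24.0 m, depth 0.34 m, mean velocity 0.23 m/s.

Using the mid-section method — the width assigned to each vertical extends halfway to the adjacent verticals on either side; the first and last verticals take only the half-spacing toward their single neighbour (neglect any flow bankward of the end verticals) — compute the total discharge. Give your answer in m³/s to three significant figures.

9.47 m³/s

w_1 = (2.4 − 0.0)/2 = 1.2 m; q_1 = 0.24 × 0.37 × 1.2 = 0.1066 m³/s
w_2 = (7.5 − 0.0)/2 = 3.75 m; q_2 = 0.28 × 0.77 × 3.75 = 0.8085 m³/s
w_3 = (12.0 − 2.4)/2 = 4.8 m; q_3 = 0.38 × 1.09 × 4.8 = 1.988 m³/s
w_4 = (14.8 − 7.5)/2 = 3.65 m; q_4 = 0.55 × 1.49 × 3.65 = 2.991 m³/s
w_5 = (19.1 − 12.0)/2 = 3.55 m; q_5 = 0.41 × 1.16 × 3.55 = 1.688 m³/s
w_6 = (24.0 − 14.8)/2 = 4.6 m; q_6 = 0.41 × 0.90 × 4.6 = 1.697 m³/s
w_7 = (24.0 − 19.1)/2 = 2.45 m; q_7 = 0.23 × 0.34 × 2.45 = 0.1916 m³/s
Q = Σ qᵢ = 9.472 m³/s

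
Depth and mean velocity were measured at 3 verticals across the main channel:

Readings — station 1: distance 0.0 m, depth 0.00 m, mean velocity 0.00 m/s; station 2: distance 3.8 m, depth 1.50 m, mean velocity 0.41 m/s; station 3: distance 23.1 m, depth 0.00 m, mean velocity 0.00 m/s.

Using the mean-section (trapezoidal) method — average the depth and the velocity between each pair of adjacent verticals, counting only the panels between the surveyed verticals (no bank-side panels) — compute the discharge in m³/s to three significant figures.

Panel 1-2: Δb = 3.8 m, d̄ = (0.00+1.50)/2 = 0.75, v̄ = (0.00+0.41)/2 = 0.205 → q = 3.8×0.75×0.205 = 0.5843 m³/s
Panel 2-3: Δb = 19.3 m, d̄ = (1.50+0.00)/2 = 0.75, v̄ = (0.41+0.00)/2 = 0.205 → q = 19.3×0.75×0.205 = 2.967 m³/s
Q = Σ q = 3.552 m³/s

3.55 m³/s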